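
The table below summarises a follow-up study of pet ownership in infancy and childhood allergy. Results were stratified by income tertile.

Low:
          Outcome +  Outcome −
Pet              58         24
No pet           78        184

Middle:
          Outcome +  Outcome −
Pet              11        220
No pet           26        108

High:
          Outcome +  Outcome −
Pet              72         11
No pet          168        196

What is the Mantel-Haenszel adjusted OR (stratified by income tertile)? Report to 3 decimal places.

2.608

OR_MH = Σ(aᵢdᵢ/nᵢ) / Σ(bᵢcᵢ/nᵢ), where nᵢ is the stratum total.
Stratum 1 (Low): n = 344; a·d/n = 58·184/344 = 31.0233; b·c/n = 24·78/344 = 5.4419
Stratum 2 (Middle): n = 365; a·d/n = 11·108/365 = 3.2548; b·c/n = 220·26/365 = 15.6712
Stratum 3 (High): n = 447; a·d/n = 72·196/447 = 31.5705; b·c/n = 11·168/447 = 4.1342
OR_MH = (31.0233 + 3.2548 + 31.5705) / (5.4419 + 15.6712 + 4.1342) = 65.8485 / 25.2473 = 2.60814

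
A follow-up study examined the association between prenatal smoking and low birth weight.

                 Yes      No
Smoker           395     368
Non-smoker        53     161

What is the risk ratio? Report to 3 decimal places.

2.090

Cells: a = 395, b = 368, c = 53, d = 161.
Risk in exposed = 395/763 = 0.51769; risk in unexposed = 53/214 = 0.24766.
RR = 0.51769 / 0.24766 = 2.09031
The risk among the exposed is 2.09 times that among the unexposed.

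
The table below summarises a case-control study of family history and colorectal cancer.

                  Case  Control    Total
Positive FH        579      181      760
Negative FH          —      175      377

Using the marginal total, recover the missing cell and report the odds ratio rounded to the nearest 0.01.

2.77

The missing cell is in the unexposed row: 377 − 175 = 202.
So a = 579, b = 181, c = 202, d = 175.
OR = (a·d)/(b·c) = (579 × 175) / (181 × 202) = 101325 / 36562 = 2.77132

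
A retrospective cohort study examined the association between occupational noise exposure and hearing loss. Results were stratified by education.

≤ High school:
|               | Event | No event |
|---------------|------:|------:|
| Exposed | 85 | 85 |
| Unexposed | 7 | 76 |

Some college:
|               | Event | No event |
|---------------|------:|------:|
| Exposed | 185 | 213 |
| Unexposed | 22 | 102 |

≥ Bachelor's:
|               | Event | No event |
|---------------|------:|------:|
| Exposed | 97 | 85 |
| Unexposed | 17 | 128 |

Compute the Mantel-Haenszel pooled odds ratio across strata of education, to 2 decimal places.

OR_MH = Σ(aᵢdᵢ/nᵢ) / Σ(bᵢcᵢ/nᵢ), where nᵢ is the stratum total.
Stratum 1 (≤ High school): n = 253; a·d/n = 85·76/253 = 25.5336; b·c/n = 85·7/253 = 2.3518
Stratum 2 (Some college): n = 522; a·d/n = 185·102/522 = 36.1494; b·c/n = 213·22/522 = 8.9770
Stratum 3 (≥ Bachelor's): n = 327; a·d/n = 97·128/327 = 37.9694; b·c/n = 85·17/327 = 4.4190
OR_MH = (25.5336 + 36.1494 + 37.9694) / (2.3518 + 8.9770 + 4.4190) = 99.6524 / 15.7478 = 6.32804

6.33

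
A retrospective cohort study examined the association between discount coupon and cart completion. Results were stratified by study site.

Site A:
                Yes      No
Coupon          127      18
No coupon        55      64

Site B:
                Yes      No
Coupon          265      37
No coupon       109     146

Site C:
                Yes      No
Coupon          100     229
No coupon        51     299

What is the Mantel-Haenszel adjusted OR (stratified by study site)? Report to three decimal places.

OR_MH = Σ(aᵢdᵢ/nᵢ) / Σ(bᵢcᵢ/nᵢ), where nᵢ is the stratum total.
Stratum 1 (Site A): n = 264; a·d/n = 127·64/264 = 30.7879; b·c/n = 18·55/264 = 3.7500
Stratum 2 (Site B): n = 557; a·d/n = 265·146/557 = 69.4614; b·c/n = 37·109/557 = 7.2406
Stratum 3 (Site C): n = 679; a·d/n = 100·299/679 = 44.0353; b·c/n = 229·51/679 = 17.2003
OR_MH = (30.7879 + 69.4614 + 44.0353) / (3.7500 + 7.2406 + 17.2003) = 144.2846 / 28.1909 = 5.11813

5.118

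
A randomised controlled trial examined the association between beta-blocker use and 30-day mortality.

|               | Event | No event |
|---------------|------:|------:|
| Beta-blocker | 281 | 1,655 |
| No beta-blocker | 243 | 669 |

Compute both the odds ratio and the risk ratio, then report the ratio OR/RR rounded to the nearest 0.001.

0.858

Cells: a = 281, b = 1655, c = 243, d = 669.
OR = (281·669)/(1655·243) = 187989/402165 = 0.46744
Risk in exposed = 281/1936 = 0.14514; risk in unexposed = 243/912 = 0.26645; RR = 0.54474
OR/RR = 0.46744 / 0.54474 = 0.85810
The outcome is not rare, so the OR lies further from 1 than the RR.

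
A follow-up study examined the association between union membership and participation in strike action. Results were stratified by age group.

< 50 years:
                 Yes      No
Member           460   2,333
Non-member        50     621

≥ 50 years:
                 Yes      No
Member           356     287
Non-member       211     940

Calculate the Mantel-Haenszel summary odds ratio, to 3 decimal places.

OR_MH = Σ(aᵢdᵢ/nᵢ) / Σ(bᵢcᵢ/nᵢ), where nᵢ is the stratum total.
Stratum 1 (< 50 years): n = 3464; a·d/n = 460·621/3464 = 82.4654; b·c/n = 2333·50/3464 = 33.6749
Stratum 2 (≥ 50 years): n = 1794; a·d/n = 356·940/1794 = 186.5329; b·c/n = 287·211/1794 = 33.7553
OR_MH = (82.4654 + 186.5329) / (33.6749 + 33.7553) = 268.9982 / 67.4302 = 3.98928

3.989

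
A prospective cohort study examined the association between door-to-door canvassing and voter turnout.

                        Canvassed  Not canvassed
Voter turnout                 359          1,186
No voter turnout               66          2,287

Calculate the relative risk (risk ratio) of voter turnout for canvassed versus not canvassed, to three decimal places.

2.474

Reading the table with exposure as columns: a = 359 (Canvassed, case), b = 66 (Canvassed, non-case), c = 1186 (Not canvassed, case), d = 2287.
Risk in exposed = 359/425 = 0.84471; risk in unexposed = 1186/3473 = 0.34149.
RR = 0.84471 / 0.34149 = 2.47358
The risk among the exposed is 2.47 times that among the unexposed.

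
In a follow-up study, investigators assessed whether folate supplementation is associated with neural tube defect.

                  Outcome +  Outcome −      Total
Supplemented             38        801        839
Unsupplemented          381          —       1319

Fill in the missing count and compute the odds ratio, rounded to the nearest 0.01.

0.12

The missing cell is in the unexposed row: 1319 − 381 = 938.
So a = 38, b = 801, c = 381, d = 938.
OR = (a·d)/(b·c) = (38 × 938) / (801 × 381) = 35644 / 305181 = 0.11680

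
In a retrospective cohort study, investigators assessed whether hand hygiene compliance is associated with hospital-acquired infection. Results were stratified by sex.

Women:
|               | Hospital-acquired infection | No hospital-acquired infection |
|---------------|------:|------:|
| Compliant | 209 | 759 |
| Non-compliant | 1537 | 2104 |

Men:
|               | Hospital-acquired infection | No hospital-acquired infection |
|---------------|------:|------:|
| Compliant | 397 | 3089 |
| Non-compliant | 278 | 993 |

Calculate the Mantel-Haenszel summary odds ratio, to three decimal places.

OR_MH = Σ(aᵢdᵢ/nᵢ) / Σ(bᵢcᵢ/nᵢ), where nᵢ is the stratum total.
Stratum 1 (Women): n = 4609; a·d/n = 209·2104/4609 = 95.4081; b·c/n = 759·1537/4609 = 253.1098
Stratum 2 (Men): n = 4757; a·d/n = 397·993/4757 = 82.8718; b·c/n = 3089·278/4757 = 180.5218
OR_MH = (95.4081 + 82.8718) / (253.1098 + 180.5218) = 178.2799 / 433.6315 = 0.41113

0.411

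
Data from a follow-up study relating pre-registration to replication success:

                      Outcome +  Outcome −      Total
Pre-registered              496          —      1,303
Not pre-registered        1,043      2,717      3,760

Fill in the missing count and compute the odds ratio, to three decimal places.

1.601

The missing cell is in the exposed row: 1303 − 496 = 807.
So a = 496, b = 807, c = 1043, d = 2717.
OR = (a·d)/(b·c) = (496 × 2717) / (807 × 1043) = 1347632 / 841701 = 1.60108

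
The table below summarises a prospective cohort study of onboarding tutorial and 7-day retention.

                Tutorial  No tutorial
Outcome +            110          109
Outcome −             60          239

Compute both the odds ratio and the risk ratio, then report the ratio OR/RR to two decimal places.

1.95

Reading the table with exposure as columns: a = 110 (Tutorial, case), b = 60 (Tutorial, non-case), c = 109 (No tutorial, case), d = 239.
OR = (110·239)/(60·109) = 26290/6540 = 4.01988
Risk in exposed = 110/170 = 0.64706; risk in unexposed = 109/348 = 0.31322; RR = 2.06584
OR/RR = 4.01988 / 2.06584 = 1.94588
The outcome is not rare, so the OR lies further from 1 than the RR.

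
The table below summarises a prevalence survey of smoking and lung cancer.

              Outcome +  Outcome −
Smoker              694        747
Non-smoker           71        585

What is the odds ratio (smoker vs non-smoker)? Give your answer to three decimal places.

7.655

Cells: a = 694, b = 747, c = 71, d = 585.
OR = (a·d)/(b·c) = (694 × 585) / (747 × 71) = 405990 / 53037 = 7.65484
The odds of lung cancer are about 7.65 times as high in the smoker group.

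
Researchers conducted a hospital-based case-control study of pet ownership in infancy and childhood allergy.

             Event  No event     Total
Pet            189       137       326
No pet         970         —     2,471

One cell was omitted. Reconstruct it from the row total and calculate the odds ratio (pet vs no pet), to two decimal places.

The missing cell is in the unexposed row: 2471 − 970 = 1501.
So a = 189, b = 137, c = 970, d = 1501.
OR = (a·d)/(b·c) = (189 × 1501) / (137 × 970) = 283689 / 132890 = 2.13477

2.13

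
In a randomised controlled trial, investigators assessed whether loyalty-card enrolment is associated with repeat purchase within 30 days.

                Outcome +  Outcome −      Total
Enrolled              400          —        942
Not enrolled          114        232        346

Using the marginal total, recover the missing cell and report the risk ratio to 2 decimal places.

1.29

The missing cell is in the exposed row: 942 − 400 = 542.
So a = 400, b = 542, c = 114, d = 232.
RR = [a/(a+b)] / [c/(c+d)] = (400/942) / (114/346) = 0.42463/0.32948 = 1.28878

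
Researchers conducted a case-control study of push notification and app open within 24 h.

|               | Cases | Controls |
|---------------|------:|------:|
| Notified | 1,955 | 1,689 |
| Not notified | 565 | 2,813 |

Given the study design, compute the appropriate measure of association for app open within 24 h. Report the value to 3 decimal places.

Cells: a = 1955, b = 1689, c = 565, d = 2813.
This is a case-control study: participants were sampled on outcome status, so risks in the source population cannot be estimated directly — relative risk is not valid here. The odds ratio is the appropriate measure.
OR = (a·d)/(b·c) = (1955 × 2813) / (1689 × 565) = 5499415 / 954285 = 5.76286

5.763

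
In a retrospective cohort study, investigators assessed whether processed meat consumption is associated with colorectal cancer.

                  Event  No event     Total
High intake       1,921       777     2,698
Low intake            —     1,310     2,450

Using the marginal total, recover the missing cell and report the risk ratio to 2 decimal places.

The missing cell is in the unexposed row: 2450 − 1310 = 1140.
So a = 1921, b = 777, c = 1140, d = 1310.
RR = [a/(a+b)] / [c/(c+d)] = (1921/2698) / (1140/2450) = 0.71201/0.46531 = 1.53019

1.53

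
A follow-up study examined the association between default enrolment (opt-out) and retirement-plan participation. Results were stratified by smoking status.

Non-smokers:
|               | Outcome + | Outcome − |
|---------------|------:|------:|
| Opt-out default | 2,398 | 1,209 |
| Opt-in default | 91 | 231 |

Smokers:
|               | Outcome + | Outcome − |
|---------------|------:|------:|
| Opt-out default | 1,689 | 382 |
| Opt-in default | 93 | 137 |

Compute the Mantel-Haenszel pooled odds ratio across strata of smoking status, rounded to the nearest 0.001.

5.560

OR_MH = Σ(aᵢdᵢ/nᵢ) / Σ(bᵢcᵢ/nᵢ), where nᵢ is the stratum total.
Stratum 1 (Non-smokers): n = 3929; a·d/n = 2398·231/3929 = 140.9870; b·c/n = 1209·91/3929 = 28.0018
Stratum 2 (Smokers): n = 2301; a·d/n = 1689·137/2301 = 100.5619; b·c/n = 382·93/2301 = 15.4394
OR_MH = (140.9870 + 100.5619) / (28.0018 + 15.4394) = 241.5489 / 43.4412 = 5.56037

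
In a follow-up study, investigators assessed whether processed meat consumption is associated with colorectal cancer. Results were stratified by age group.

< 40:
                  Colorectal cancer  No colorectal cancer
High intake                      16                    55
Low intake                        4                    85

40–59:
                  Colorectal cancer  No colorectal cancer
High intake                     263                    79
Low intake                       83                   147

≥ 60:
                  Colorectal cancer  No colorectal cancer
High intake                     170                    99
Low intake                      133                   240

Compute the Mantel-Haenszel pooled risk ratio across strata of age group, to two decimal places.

RR_MH = Σ(aᵢ·n₀ᵢ/nᵢ) / Σ(cᵢ·n₁ᵢ/nᵢ), with n₁ᵢ = aᵢ+bᵢ (exposed), n₀ᵢ = cᵢ+dᵢ (unexposed), nᵢ = n₁ᵢ+n₀ᵢ.
Stratum 1 (< 40): n₁ = 71, n₀ = 89, n = 160; a·n₀/n = 16·89/160 = 8.9000; c·n₁/n = 4·71/160 = 1.7750
Stratum 2 (40–59): n₁ = 342, n₀ = 230, n = 572; a·n₀/n = 263·230/572 = 105.7517; c·n₁/n = 83·342/572 = 49.6259
Stratum 3 (≥ 60): n₁ = 269, n₀ = 373, n = 642; a·n₀/n = 170·373/642 = 98.7695; c·n₁/n = 133·269/642 = 55.7274
RR_MH = (8.9000 + 105.7517 + 98.7695) / (1.7750 + 49.6259 + 55.7274) = 213.4212 / 107.1283 = 1.99220

1.99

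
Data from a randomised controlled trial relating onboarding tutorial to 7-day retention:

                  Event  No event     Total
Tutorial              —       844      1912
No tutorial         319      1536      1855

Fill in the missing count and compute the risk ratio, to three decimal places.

3.248

The missing cell is in the exposed row: 1912 − 844 = 1068.
So a = 1068, b = 844, c = 319, d = 1536.
RR = [a/(a+b)] / [c/(c+d)] = (1068/1912) / (319/1855) = 0.55858/0.17197 = 3.24815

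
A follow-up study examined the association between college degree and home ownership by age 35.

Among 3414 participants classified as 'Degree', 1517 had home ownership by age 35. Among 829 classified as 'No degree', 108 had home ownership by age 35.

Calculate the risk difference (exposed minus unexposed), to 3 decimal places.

0.314

From the description: a = 1517, b = 1897, c = 108, d = 721.
Risk in exposed = 1517/3414 = 0.444347; risk in unexposed = 108/829 = 0.130277.
Risk difference = 0.444347 − 0.130277 = 0.314069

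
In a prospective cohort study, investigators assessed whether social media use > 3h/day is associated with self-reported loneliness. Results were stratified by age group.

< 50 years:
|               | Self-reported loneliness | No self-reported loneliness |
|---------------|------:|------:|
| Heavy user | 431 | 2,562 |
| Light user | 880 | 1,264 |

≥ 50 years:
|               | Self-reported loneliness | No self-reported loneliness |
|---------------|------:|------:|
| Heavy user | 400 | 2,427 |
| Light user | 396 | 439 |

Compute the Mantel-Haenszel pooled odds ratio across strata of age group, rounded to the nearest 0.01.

0.22

OR_MH = Σ(aᵢdᵢ/nᵢ) / Σ(bᵢcᵢ/nᵢ), where nᵢ is the stratum total.
Stratum 1 (< 50 years): n = 5137; a·d/n = 431·1264/5137 = 106.0510; b·c/n = 2562·880/5137 = 438.8865
Stratum 2 (≥ 50 years): n = 3662; a·d/n = 400·439/3662 = 47.9519; b·c/n = 2427·396/3662 = 262.4500
OR_MH = (106.0510 + 47.9519) / (438.8865 + 262.4500) = 154.0029 / 701.3365 = 0.21958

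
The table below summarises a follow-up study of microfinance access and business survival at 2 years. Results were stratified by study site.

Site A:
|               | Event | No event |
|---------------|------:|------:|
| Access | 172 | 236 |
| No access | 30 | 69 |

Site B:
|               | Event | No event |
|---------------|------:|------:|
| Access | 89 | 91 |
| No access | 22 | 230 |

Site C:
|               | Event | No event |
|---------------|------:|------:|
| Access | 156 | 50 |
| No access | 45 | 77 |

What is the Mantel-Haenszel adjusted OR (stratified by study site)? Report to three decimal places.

4.219

OR_MH = Σ(aᵢdᵢ/nᵢ) / Σ(bᵢcᵢ/nᵢ), where nᵢ is the stratum total.
Stratum 1 (Site A): n = 507; a·d/n = 172·69/507 = 23.4083; b·c/n = 236·30/507 = 13.9645
Stratum 2 (Site B): n = 432; a·d/n = 89·230/432 = 47.3843; b·c/n = 91·22/432 = 4.6343
Stratum 3 (Site C): n = 328; a·d/n = 156·77/328 = 36.6220; b·c/n = 50·45/328 = 6.8598
OR_MH = (23.4083 + 47.3843 + 36.6220) / (13.9645 + 4.6343 + 6.8598) = 107.4145 / 25.4585 = 4.21920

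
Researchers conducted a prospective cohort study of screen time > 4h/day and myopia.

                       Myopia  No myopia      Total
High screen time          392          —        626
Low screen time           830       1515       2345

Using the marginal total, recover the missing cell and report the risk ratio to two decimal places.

1.77

The missing cell is in the exposed row: 626 − 392 = 234.
So a = 392, b = 234, c = 830, d = 1515.
RR = [a/(a+b)] / [c/(c+d)] = (392/626) / (830/2345) = 0.62620/0.35394 = 1.76920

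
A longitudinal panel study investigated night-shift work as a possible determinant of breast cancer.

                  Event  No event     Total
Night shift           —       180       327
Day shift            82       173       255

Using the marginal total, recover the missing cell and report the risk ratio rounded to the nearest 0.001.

1.398

The missing cell is in the exposed row: 327 − 180 = 147.
So a = 147, b = 180, c = 82, d = 173.
RR = [a/(a+b)] / [c/(c+d)] = (147/327) / (82/255) = 0.44954/0.32157 = 1.39796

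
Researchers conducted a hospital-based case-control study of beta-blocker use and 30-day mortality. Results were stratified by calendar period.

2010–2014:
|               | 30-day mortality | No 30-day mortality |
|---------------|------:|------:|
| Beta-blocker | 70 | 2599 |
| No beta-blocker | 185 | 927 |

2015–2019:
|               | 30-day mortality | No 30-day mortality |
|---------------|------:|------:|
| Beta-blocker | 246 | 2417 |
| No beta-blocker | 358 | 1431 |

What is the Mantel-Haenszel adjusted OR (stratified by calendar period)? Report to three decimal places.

OR_MH = Σ(aᵢdᵢ/nᵢ) / Σ(bᵢcᵢ/nᵢ), where nᵢ is the stratum total.
Stratum 1 (2010–2014): n = 3781; a·d/n = 70·927/3781 = 17.1621; b·c/n = 2599·185/3781 = 127.1661
Stratum 2 (2015–2019): n = 4452; a·d/n = 246·1431/4452 = 79.0714; b·c/n = 2417·358/4452 = 194.3589
OR_MH = (17.1621 + 79.0714) / (127.1661 + 194.3589) = 96.2336 / 321.5250 = 0.29930

0.299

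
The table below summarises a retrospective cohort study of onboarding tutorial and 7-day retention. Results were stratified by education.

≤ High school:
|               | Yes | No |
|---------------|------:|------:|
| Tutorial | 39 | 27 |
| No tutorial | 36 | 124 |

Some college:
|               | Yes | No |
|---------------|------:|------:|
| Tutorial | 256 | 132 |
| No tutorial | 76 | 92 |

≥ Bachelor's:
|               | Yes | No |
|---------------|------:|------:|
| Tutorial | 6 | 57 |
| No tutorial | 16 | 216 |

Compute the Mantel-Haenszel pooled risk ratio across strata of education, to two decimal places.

1.64

RR_MH = Σ(aᵢ·n₀ᵢ/nᵢ) / Σ(cᵢ·n₁ᵢ/nᵢ), with n₁ᵢ = aᵢ+bᵢ (exposed), n₀ᵢ = cᵢ+dᵢ (unexposed), nᵢ = n₁ᵢ+n₀ᵢ.
Stratum 1 (≤ High school): n₁ = 66, n₀ = 160, n = 226; a·n₀/n = 39·160/226 = 27.6106; c·n₁/n = 36·66/226 = 10.5133
Stratum 2 (Some college): n₁ = 388, n₀ = 168, n = 556; a·n₀/n = 256·168/556 = 77.3525; c·n₁/n = 76·388/556 = 53.0360
Stratum 3 (≥ Bachelor's): n₁ = 63, n₀ = 232, n = 295; a·n₀/n = 6·232/295 = 4.7186; c·n₁/n = 16·63/295 = 3.4169
RR_MH = (27.6106 + 77.3525 + 4.7186) / (10.5133 + 53.0360 + 3.4169) = 109.6818 / 66.9662 = 1.63787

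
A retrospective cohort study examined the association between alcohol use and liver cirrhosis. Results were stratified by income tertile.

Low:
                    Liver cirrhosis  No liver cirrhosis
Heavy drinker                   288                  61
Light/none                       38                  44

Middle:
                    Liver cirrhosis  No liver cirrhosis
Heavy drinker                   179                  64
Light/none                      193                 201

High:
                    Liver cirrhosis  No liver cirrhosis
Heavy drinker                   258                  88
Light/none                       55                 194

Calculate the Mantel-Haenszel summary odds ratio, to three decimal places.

OR_MH = Σ(aᵢdᵢ/nᵢ) / Σ(bᵢcᵢ/nᵢ), where nᵢ is the stratum total.
Stratum 1 (Low): n = 431; a·d/n = 288·44/431 = 29.4014; b·c/n = 61·38/431 = 5.3782
Stratum 2 (Middle): n = 637; a·d/n = 179·201/637 = 56.4819; b·c/n = 64·193/637 = 19.3909
Stratum 3 (High): n = 595; a·d/n = 258·194/595 = 84.1210; b·c/n = 88·55/595 = 8.1345
OR_MH = (29.4014 + 56.4819 + 84.1210) / (5.3782 + 19.3909 + 8.1345) = 170.0043 / 32.9035 = 5.16675

5.167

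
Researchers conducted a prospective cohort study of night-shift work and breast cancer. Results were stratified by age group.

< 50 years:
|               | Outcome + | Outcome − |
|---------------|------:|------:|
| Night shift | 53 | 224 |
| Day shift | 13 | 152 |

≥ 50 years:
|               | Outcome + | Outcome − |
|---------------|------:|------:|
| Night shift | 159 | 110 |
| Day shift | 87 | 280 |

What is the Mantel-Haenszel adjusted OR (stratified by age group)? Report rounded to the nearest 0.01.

4.08

OR_MH = Σ(aᵢdᵢ/nᵢ) / Σ(bᵢcᵢ/nᵢ), where nᵢ is the stratum total.
Stratum 1 (< 50 years): n = 442; a·d/n = 53·152/442 = 18.2262; b·c/n = 224·13/442 = 6.5882
Stratum 2 (≥ 50 years): n = 636; a·d/n = 159·280/636 = 70.0000; b·c/n = 110·87/636 = 15.0472
OR_MH = (18.2262 + 70.0000) / (6.5882 + 15.0472) = 88.2262 / 21.6354 = 4.07786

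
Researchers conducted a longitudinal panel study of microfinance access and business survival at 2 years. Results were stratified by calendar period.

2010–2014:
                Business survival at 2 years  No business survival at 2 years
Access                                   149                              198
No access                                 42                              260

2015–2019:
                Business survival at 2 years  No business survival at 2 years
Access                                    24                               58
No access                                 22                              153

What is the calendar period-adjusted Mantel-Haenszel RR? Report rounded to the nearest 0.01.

2.91

RR_MH = Σ(aᵢ·n₀ᵢ/nᵢ) / Σ(cᵢ·n₁ᵢ/nᵢ), with n₁ᵢ = aᵢ+bᵢ (exposed), n₀ᵢ = cᵢ+dᵢ (unexposed), nᵢ = n₁ᵢ+n₀ᵢ.
Stratum 1 (2010–2014): n₁ = 347, n₀ = 302, n = 649; a·n₀/n = 149·302/649 = 69.3344; c·n₁/n = 42·347/649 = 22.4561
Stratum 2 (2015–2019): n₁ = 82, n₀ = 175, n = 257; a·n₀/n = 24·175/257 = 16.3424; c·n₁/n = 22·82/257 = 7.0195
RR_MH = (69.3344 + 16.3424) / (22.4561 + 7.0195) = 85.6768 / 29.4755 = 2.90671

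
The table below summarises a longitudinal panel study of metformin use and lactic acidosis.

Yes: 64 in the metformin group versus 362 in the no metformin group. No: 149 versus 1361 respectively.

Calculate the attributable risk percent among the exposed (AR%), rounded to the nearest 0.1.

From the description: a = 64, b = 149, c = 362, d = 1361.
Risk in exposed = 64/213 = 0.30047; risk in unexposed = 362/1723 = 0.21010.
RR = 0.30047/0.21010 = 1.43014
AR% = (RR − 1)/RR × 100 = (1.43014 − 1)/1.43014 × 100 = 30.0765%

30.1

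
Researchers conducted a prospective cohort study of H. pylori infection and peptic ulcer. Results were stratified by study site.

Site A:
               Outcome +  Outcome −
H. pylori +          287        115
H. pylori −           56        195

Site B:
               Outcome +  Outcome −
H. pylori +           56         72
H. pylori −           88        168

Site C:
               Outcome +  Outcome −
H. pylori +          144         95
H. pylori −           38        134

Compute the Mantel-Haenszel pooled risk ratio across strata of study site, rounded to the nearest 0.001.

RR_MH = Σ(aᵢ·n₀ᵢ/nᵢ) / Σ(cᵢ·n₁ᵢ/nᵢ), with n₁ᵢ = aᵢ+bᵢ (exposed), n₀ᵢ = cᵢ+dᵢ (unexposed), nᵢ = n₁ᵢ+n₀ᵢ.
Stratum 1 (Site A): n₁ = 402, n₀ = 251, n = 653; a·n₀/n = 287·251/653 = 110.3170; c·n₁/n = 56·402/653 = 34.4747
Stratum 2 (Site B): n₁ = 128, n₀ = 256, n = 384; a·n₀/n = 56·256/384 = 37.3333; c·n₁/n = 88·128/384 = 29.3333
Stratum 3 (Site C): n₁ = 239, n₀ = 172, n = 411; a·n₀/n = 144·172/411 = 60.2628; c·n₁/n = 38·239/411 = 22.0973
RR_MH = (110.3170 + 37.3333 + 60.2628) / (34.4747 + 29.3333 + 22.0973) = 207.9131 / 85.9054 = 2.42026

2.420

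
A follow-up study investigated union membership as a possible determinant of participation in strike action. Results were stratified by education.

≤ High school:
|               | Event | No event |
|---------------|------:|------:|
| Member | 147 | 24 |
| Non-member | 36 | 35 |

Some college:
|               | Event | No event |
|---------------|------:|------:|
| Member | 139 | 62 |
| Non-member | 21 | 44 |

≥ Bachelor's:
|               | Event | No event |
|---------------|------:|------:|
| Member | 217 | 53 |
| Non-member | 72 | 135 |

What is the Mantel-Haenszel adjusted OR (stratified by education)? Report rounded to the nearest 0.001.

OR_MH = Σ(aᵢdᵢ/nᵢ) / Σ(bᵢcᵢ/nᵢ), where nᵢ is the stratum total.
Stratum 1 (≤ High school): n = 242; a·d/n = 147·35/242 = 21.2603; b·c/n = 24·36/242 = 3.5702
Stratum 2 (Some college): n = 266; a·d/n = 139·44/266 = 22.9925; b·c/n = 62·21/266 = 4.8947
Stratum 3 (≥ Bachelor's): n = 477; a·d/n = 217·135/477 = 61.4151; b·c/n = 53·72/477 = 8.0000
OR_MH = (21.2603 + 22.9925 + 61.4151) / (3.5702 + 4.8947 + 8.0000) = 105.6679 / 16.4650 = 6.41773

6.418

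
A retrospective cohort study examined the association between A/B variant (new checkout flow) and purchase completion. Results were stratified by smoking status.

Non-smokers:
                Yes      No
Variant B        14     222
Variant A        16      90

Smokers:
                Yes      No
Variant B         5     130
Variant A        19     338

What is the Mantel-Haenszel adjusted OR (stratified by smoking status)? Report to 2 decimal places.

OR_MH = Σ(aᵢdᵢ/nᵢ) / Σ(bᵢcᵢ/nᵢ), where nᵢ is the stratum total.
Stratum 1 (Non-smokers): n = 342; a·d/n = 14·90/342 = 3.6842; b·c/n = 222·16/342 = 10.3860
Stratum 2 (Smokers): n = 492; a·d/n = 5·338/492 = 3.4350; b·c/n = 130·19/492 = 5.0203
OR_MH = (3.6842 + 3.4350) / (10.3860 + 5.0203) = 7.1192 / 15.4063 = 0.46210

0.46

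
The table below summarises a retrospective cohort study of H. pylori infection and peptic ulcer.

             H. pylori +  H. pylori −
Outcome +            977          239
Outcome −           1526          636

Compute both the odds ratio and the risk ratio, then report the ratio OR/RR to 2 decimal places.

1.19

Reading the table with exposure as columns: a = 977 (H. pylori +, case), b = 1526 (H. pylori +, non-case), c = 239 (H. pylori −, case), d = 636.
OR = (977·636)/(1526·239) = 621372/364714 = 1.70372
Risk in exposed = 977/2503 = 0.39033; risk in unexposed = 239/875 = 0.27314; RR = 1.42904
OR/RR = 1.70372 / 1.42904 = 1.19222
The outcome is not rare, so the OR lies further from 1 than the RR.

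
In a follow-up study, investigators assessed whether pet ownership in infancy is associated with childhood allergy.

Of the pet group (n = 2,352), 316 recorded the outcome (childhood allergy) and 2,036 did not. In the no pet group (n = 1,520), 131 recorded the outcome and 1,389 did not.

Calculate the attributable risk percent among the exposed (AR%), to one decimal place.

From the description: a = 316, b = 2036, c = 131, d = 1389.
Risk in exposed = 316/2352 = 0.13435; risk in unexposed = 131/1520 = 0.08618.
RR = 0.13435/0.08618 = 1.55891
AR% = (RR − 1)/RR × 100 = (1.55891 − 1)/1.55891 × 100 = 35.8528%

35.9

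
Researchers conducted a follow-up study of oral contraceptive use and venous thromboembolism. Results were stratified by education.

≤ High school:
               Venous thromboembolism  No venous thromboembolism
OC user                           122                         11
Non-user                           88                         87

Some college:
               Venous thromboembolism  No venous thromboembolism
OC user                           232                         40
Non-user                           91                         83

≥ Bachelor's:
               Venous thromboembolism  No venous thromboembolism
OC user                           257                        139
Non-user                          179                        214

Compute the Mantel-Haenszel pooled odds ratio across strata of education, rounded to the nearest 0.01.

OR_MH = Σ(aᵢdᵢ/nᵢ) / Σ(bᵢcᵢ/nᵢ), where nᵢ is the stratum total.
Stratum 1 (≤ High school): n = 308; a·d/n = 122·87/308 = 34.4610; b·c/n = 11·88/308 = 3.1429
Stratum 2 (Some college): n = 446; a·d/n = 232·83/446 = 43.1749; b·c/n = 40·91/446 = 8.1614
Stratum 3 (≥ Bachelor's): n = 789; a·d/n = 257·214/789 = 69.7060; b·c/n = 139·179/789 = 31.5349
OR_MH = (34.4610 + 43.1749 + 69.7060) / (3.1429 + 8.1614 + 31.5349) = 147.3419 / 42.8391 = 3.43942

3.44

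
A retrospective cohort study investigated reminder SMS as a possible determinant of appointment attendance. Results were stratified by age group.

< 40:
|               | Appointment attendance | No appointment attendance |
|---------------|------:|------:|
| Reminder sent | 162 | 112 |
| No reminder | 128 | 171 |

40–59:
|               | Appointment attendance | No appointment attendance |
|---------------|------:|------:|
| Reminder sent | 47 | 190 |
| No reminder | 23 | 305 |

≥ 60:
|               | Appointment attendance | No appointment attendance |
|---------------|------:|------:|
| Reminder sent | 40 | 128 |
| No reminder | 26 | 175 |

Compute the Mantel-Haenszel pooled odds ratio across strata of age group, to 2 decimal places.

2.22

OR_MH = Σ(aᵢdᵢ/nᵢ) / Σ(bᵢcᵢ/nᵢ), where nᵢ is the stratum total.
Stratum 1 (< 40): n = 573; a·d/n = 162·171/573 = 48.3455; b·c/n = 112·128/573 = 25.0192
Stratum 2 (40–59): n = 565; a·d/n = 47·305/565 = 25.3717; b·c/n = 190·23/565 = 7.7345
Stratum 3 (≥ 60): n = 369; a·d/n = 40·175/369 = 18.9702; b·c/n = 128·26/369 = 9.0190
OR_MH = (48.3455 + 25.3717 + 18.9702) / (25.0192 + 7.7345 + 9.0190) = 92.6874 / 41.7727 = 2.21885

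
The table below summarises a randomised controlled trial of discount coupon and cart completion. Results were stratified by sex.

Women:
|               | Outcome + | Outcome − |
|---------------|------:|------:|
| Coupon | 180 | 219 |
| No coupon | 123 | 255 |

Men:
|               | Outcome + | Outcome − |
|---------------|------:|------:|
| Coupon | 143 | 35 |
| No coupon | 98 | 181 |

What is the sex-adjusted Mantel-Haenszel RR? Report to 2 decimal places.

RR_MH = Σ(aᵢ·n₀ᵢ/nᵢ) / Σ(cᵢ·n₁ᵢ/nᵢ), with n₁ᵢ = aᵢ+bᵢ (exposed), n₀ᵢ = cᵢ+dᵢ (unexposed), nᵢ = n₁ᵢ+n₀ᵢ.
Stratum 1 (Women): n₁ = 399, n₀ = 378, n = 777; a·n₀/n = 180·378/777 = 87.5676; c·n₁/n = 123·399/777 = 63.1622
Stratum 2 (Men): n₁ = 178, n₀ = 279, n = 457; a·n₀/n = 143·279/457 = 87.3020; c·n₁/n = 98·178/457 = 38.1707
RR_MH = (87.5676 + 87.3020) / (63.1622 + 38.1707) = 174.8695 / 101.3328 = 1.72569

1.73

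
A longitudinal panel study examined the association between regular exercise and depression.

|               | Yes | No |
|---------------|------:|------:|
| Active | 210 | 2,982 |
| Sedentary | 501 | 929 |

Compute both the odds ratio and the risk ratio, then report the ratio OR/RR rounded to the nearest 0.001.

Cells: a = 210, b = 2982, c = 501, d = 929.
OR = (210·929)/(2982·501) = 195090/1493982 = 0.13058
Risk in exposed = 210/3192 = 0.06579; risk in unexposed = 501/1430 = 0.35035; RR = 0.18778
OR/RR = 0.13058 / 0.18778 = 0.69540
The outcome is not rare, so the OR lies further from 1 than the RR.

0.695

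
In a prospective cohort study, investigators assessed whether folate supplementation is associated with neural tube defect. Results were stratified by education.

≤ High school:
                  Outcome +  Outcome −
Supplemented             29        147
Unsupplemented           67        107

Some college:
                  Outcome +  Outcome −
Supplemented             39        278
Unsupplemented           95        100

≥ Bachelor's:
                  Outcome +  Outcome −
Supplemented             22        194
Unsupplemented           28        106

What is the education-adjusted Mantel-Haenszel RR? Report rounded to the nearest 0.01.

0.34

RR_MH = Σ(aᵢ·n₀ᵢ/nᵢ) / Σ(cᵢ·n₁ᵢ/nᵢ), with n₁ᵢ = aᵢ+bᵢ (exposed), n₀ᵢ = cᵢ+dᵢ (unexposed), nᵢ = n₁ᵢ+n₀ᵢ.
Stratum 1 (≤ High school): n₁ = 176, n₀ = 174, n = 350; a·n₀/n = 29·174/350 = 14.4171; c·n₁/n = 67·176/350 = 33.6914
Stratum 2 (Some college): n₁ = 317, n₀ = 195, n = 512; a·n₀/n = 39·195/512 = 14.8535; c·n₁/n = 95·317/512 = 58.8184
Stratum 3 (≥ Bachelor's): n₁ = 216, n₀ = 134, n = 350; a·n₀/n = 22·134/350 = 8.4229; c·n₁/n = 28·216/350 = 17.2800
RR_MH = (14.4171 + 14.8535 + 8.4229) / (33.6914 + 58.8184 + 17.2800) = 37.6935 / 109.7898 = 0.34332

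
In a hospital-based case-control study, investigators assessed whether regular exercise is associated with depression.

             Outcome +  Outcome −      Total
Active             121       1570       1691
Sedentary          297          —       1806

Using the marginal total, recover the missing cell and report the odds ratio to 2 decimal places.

0.39

The missing cell is in the unexposed row: 1806 − 297 = 1509.
So a = 121, b = 1570, c = 297, d = 1509.
OR = (a·d)/(b·c) = (121 × 1509) / (1570 × 297) = 182589 / 466290 = 0.39158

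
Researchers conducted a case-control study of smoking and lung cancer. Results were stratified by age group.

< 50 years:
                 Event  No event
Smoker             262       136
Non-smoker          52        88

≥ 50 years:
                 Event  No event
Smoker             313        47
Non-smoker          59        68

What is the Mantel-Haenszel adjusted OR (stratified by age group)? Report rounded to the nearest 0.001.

4.595

OR_MH = Σ(aᵢdᵢ/nᵢ) / Σ(bᵢcᵢ/nᵢ), where nᵢ is the stratum total.
Stratum 1 (< 50 years): n = 538; a·d/n = 262·88/538 = 42.8550; b·c/n = 136·52/538 = 13.1450
Stratum 2 (≥ 50 years): n = 487; a·d/n = 313·68/487 = 43.7043; b·c/n = 47·59/487 = 5.6940
OR_MH = (42.8550 + 43.7043) / (13.1450 + 5.6940) = 86.5593 / 18.8390 = 4.59468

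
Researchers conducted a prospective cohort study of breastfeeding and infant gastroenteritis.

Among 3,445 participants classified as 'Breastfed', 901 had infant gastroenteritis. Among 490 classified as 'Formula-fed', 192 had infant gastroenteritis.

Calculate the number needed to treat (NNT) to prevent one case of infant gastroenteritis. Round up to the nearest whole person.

8

Risk in treated group = 901/3445 = 0.26154; risk in control = 192/490 = 0.39184.
Absolute risk reduction = 0.39184 − 0.26154 = 0.13030
NNT = 1 / ARR = 1 / 0.13030 = 7.675 → round up → 8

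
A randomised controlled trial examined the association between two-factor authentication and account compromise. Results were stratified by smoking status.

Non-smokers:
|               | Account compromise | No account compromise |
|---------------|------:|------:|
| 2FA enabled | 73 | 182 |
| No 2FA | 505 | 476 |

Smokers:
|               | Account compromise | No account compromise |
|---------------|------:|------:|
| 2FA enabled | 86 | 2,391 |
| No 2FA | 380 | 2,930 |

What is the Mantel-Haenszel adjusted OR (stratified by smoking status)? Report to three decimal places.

OR_MH = Σ(aᵢdᵢ/nᵢ) / Σ(bᵢcᵢ/nᵢ), where nᵢ is the stratum total.
Stratum 1 (Non-smokers): n = 1236; a·d/n = 73·476/1236 = 28.1133; b·c/n = 182·505/1236 = 74.3608
Stratum 2 (Smokers): n = 5787; a·d/n = 86·2930/5787 = 43.5424; b·c/n = 2391·380/5787 = 157.0036
OR_MH = (28.1133 + 43.5424) / (74.3608 + 157.0036) = 71.6557 / 231.3645 = 0.30971

0.310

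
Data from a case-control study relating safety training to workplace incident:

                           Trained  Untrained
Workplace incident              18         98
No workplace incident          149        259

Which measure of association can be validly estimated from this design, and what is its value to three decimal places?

0.319

Reading the table with exposure as columns: a = 18 (Trained, case), b = 149 (Trained, non-case), c = 98 (Untrained, case), d = 259.
This is a case-control study: participants were sampled on outcome status, so risks in the source population cannot be estimated directly — relative risk is not valid here. The odds ratio is the appropriate measure.
OR = (a·d)/(b·c) = (18 × 259) / (149 × 98) = 4662 / 14602 = 0.31927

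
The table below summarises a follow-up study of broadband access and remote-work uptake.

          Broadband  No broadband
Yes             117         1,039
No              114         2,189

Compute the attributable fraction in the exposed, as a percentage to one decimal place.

36.5

Reading the table with exposure as columns: a = 117 (Broadband, case), b = 114 (Broadband, non-case), c = 1039 (No broadband, case), d = 2189.
Risk in exposed = 117/231 = 0.50649; risk in unexposed = 1039/3228 = 0.32187.
RR = 0.50649/0.32187 = 1.57359
AR% = (RR − 1)/RR × 100 = (1.57359 − 1)/1.57359 × 100 = 36.4511%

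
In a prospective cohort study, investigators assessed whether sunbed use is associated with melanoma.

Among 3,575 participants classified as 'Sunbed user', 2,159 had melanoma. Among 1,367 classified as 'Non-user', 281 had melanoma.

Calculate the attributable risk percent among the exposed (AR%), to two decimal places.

From the description: a = 2159, b = 1416, c = 281, d = 1086.
Risk in exposed = 2159/3575 = 0.60392; risk in unexposed = 281/1367 = 0.20556.
RR = 0.60392/0.20556 = 2.93791
AR% = (RR − 1)/RR × 100 = (2.93791 − 1)/2.93791 × 100 = 65.9622%

65.96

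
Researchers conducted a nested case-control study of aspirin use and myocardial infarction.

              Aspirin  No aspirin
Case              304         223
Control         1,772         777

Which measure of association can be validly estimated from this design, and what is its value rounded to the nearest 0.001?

0.598

Reading the table with exposure as columns: a = 304 (Aspirin, case), b = 1772 (Aspirin, non-case), c = 223 (No aspirin, case), d = 777.
This is a nested case-control study: participants were sampled on outcome status, so risks in the source population cannot be estimated directly — relative risk is not valid here. The odds ratio is the appropriate measure.
OR = (a·d)/(b·c) = (304 × 777) / (1772 × 223) = 236208 / 395156 = 0.59776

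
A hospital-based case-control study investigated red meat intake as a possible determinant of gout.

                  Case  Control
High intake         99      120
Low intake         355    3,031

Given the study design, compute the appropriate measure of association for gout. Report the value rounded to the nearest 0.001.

Cells: a = 99, b = 120, c = 355, d = 3031.
This is a hospital-based case-control study: participants were sampled on outcome status, so risks in the source population cannot be estimated directly — relative risk is not valid here. The odds ratio is the appropriate measure.
OR = (a·d)/(b·c) = (99 × 3031) / (120 × 355) = 300069 / 42600 = 7.04387

7.044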